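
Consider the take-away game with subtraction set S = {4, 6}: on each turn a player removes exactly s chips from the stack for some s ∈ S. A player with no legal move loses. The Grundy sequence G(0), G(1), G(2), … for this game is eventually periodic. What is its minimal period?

10

G(0) = 0
G(1) = mex{} = 0
G(2) = mex{} = 0
G(3) = mex{} = 0
G(4) = mex{0} = 1
G(5) = mex{0} = 1
G(6) = mex{0,0} = 1
G(7) = mex{0,0} = 1
G(8) = mex{1,0} = 2
G(9) = mex{1,0} = 2
G(10) = mex{1,1} = 0
G(11) = mex{1,1} = 0
G(12) = mex{2,1} = 0
G(13) = mex{2,1} = 0
G(14) = mex{0,2} = 1
G(15) = mex{0,2} = 1
G(16) = mex{0,0} = 1
G(17) = mex{0,0} = 1
G(18) = mex{1,0} = 2
G(19) = mex{1,0} = 2
G(20) = mex{1,1} = 0
G(21) = mex{1,1} = 0
G(n+10) = G(n) holds for n = 0,…,5 (a full window of length max(S) = 6), so the sequence is purely periodic with period 10.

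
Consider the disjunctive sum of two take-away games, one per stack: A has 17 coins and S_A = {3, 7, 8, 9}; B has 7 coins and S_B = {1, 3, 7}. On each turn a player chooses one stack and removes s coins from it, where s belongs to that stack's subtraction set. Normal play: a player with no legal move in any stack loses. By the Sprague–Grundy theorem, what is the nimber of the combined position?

1

Stack A, S = {3, 7, 8, 9}:
G(0) = 0
G(1) = mex{} = 0
G(2) = mex{} = 0
G(3) = mex{0} = 1
G(4) = mex{0} = 1
G(5) = mex{0} = 1
G(6) = mex{1} = 0
G(7) = mex{1,0} = 2
G(8) = mex{1,0,0} = 2
G(9) = mex{0,0,0,0} = 1
G(10) = mex{2,1,0,0} = 3
G(11) = mex{2,1,1,0} = 3
G(12) = mex{1,1,1,1} = 0
G(13) = mex{3,0,1,1} = 2
G(14) = mex{3,2,0,1} = 4
G(15) = mex{0,2,2,0} = 1
G(16) = mex{2,1,2,2} = 0
G(17) = mex{4,3,1,2} = 0
G_A(17) = 0.
Stack B, S = {1, 3, 7}:
n : 0 1 2 3 4 5 6 7
G : 0 1 0 1 0 1 0 1
G_B(7) = 1.
Combined Grundy value = 0 ⊕ 1 = 1.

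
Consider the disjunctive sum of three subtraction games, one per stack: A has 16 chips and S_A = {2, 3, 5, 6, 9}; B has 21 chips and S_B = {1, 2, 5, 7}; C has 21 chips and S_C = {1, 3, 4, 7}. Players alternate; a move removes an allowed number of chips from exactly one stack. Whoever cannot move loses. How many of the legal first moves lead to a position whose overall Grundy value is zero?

Stack A, S = {2, 3, 5, 6, 9}:
G(0) = 0
G(1) = mex{} = 0
G(2) = mex{0} = 1
G(3) = mex{0,0} = 1
G(4) = mex{1,0} = 2
G(5) = mex{1,1,0} = 2
G(6) = mex{2,1,0,0} = 3
G(7) = mex{2,2,1,0} = 3
G(8) = mex{3,2,1,1} = 0
G(9) = mex{3,3,2,1,0} = 4
G(10) = mex{0,3,2,2,0} = 1
G(11) = mex{4,0,3,2,1} = 5
G(12) = mex{1,4,3,3,1} = 0
G(13) = mex{5,1,0,3,2} = 4
G(14) = mex{0,5,4,0,2} = 1
G(15) = mex{4,0,1,4,3} = 2
G(16) = mex{1,4,5,1,3} = 0
G_A(16) = 0.
Stack B, S = {1, 2, 5, 7}:
G(0) = 0
G(1) = mex{0} = 1
G(2) = mex{1,0} = 2
G(3) = mex{2,1} = 0
G(4) = mex{0,2} = 1
G(5) = mex{1,0,0} = 2
G(6) = mex{2,1,1} = 0
G(7) = mex{0,2,2,0} = 1
G(8) = mex{1,0,0,1} = 2
G(9) = mex{2,1,1,2} = 0
G(10) = mex{0,2,2,0} = 1
G(11) = mex{1,0,0,1} = 2
G(12) = mex{2,1,1,2} = 0
G(13) = mex{0,2,2,0} = 1
G(14) = mex{1,0,0,1} = 2
G(15) = mex{2,1,1,2} = 0
G(16) = mex{0,2,2,0} = 1
G(17) = mex{1,0,0,1} = 2
G(18) = mex{2,1,1,2} = 0
G(19) = mex{0,2,2,0} = 1
G(20) = mex{1,0,0,1} = 2
G(21) = mex{2,1,1,2} = 0
G_B(21) = 0.
Stack C, S = {1, 3, 4, 7}:
n :  0  1  2  3  4  5  6  7  8  9 10 11 12 13 14 15 16 17 18 19 20 21
G :  0  1  0  1  2  3  2  3  0  1  0  1  2  3  2  3  0  1  0  1  2  3
G_C(21) = 3.
Combined Grundy value = 0 ⊕ 0 ⊕ 3 = 3.
A winning move leaves total XOR = 0, i.e. changes one component's Grundy value g to g ⊕ X where X is the current total.
Stack A: need g' = 0⊕3 = 3. Options: 16−2→G=1, 16−3→G=4, 16−5→G=5, 16−6→G=1, 16−9→G=3. Hits: 1.
Stack B: need g' = 0⊕3 = 3. Options: 21−1→G=2, 21−2→G=1, 21−5→G=1, 21−7→G=2. Hits: 0.
Stack C: need g' = 3⊕3 = 0. Options: 21−1→G=2, 21−3→G=0, 21−4→G=1, 21−7→G=2. Hits: 1.

2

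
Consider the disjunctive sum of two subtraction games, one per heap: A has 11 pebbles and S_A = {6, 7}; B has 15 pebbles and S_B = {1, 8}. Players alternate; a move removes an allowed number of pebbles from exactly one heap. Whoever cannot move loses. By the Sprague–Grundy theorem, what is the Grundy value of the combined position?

Heap A, S = {6, 7}:
G(0) = 0
G(1) = mex{} = 0
G(2) = mex{} = 0
G(3) = mex{} = 0
G(4) = mex{} = 0
G(5) = mex{} = 0
G(6) = mex{0} = 1
G(7) = mex{0,0} = 1
G(8) = mex{0,0} = 1
G(9) = mex{0,0} = 1
G(10) = mex{0,0} = 1
G(11) = mex{0,0} = 1
G_A(11) = 1.
Heap B, S = {1, 8}:
n :  0  1  2  3  4  5  6  7  8  9 10 11 12 13 14 15
G :  0  1  0  1  0  1  0  1  2  0  1  0  1  0  1  0
G_B(15) = 0.
Combined Grundy value = 1 ⊕ 0 = 1.

1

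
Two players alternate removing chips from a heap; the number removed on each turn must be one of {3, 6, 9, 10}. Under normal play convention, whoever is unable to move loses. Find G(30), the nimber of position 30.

G(0) = 0
G(1) = mex{} = 0
G(2) = mex{} = 0
G(3) = mex{0} = 1
G(4) = mex{0} = 1
G(5) = mex{0} = 1
G(6) = mex{1,0} = 2
G(7) = mex{1,0} = 2
G(8) = mex{1,0} = 2
G(9) = mex{2,1,0} = 3
G(10) = mex{2,1,0,0} = 3
G(11) = mex{2,1,0,0} = 3
G(12) = mex{3,2,1,0} = 4
G(13) = mex{3,2,1,1} = 0
G(14) = mex{3,2,1,1} = 0
G(15) = mex{4,3,2,1} = 0
G(16) = mex{0,3,2,2} = 1
G(17) = mex{0,3,2,2} = 1
G(18) = mex{0,4,3,2} = 1
G(19) = mex{1,0,3,3} = 2
G(20) = mex{1,0,3,3} = 2
G(21) = mex{1,0,4,3} = 2
G(22) = mex{2,1,0,4} = 3
G(23) = mex{2,1,0,0} = 3
G(24) = mex{2,1,0,0} = 3
G(25) = mex{3,2,1,0} = 4
G(26) = mex{3,2,1,1} = 0
G(27) = mex{3,2,1,1} = 0
G(28) = mex{4,3,2,1} = 0
G(29) = mex{0,3,2,2} = 1
G(30) = mex{0,3,2,2} = 1

1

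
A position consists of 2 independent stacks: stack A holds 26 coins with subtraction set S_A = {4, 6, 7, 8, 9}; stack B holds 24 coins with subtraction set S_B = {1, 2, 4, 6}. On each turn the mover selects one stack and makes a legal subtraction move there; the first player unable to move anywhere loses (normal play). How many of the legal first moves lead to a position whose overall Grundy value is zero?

0

Stack A, S = {4, 6, 7, 8, 9}:
n :  0  1  2  3  4  5  6  7  8  9 10 11 12 13 14 15 16 17 18 19 20 21 22 23 24 25 26
G :  0  0  0  0  1  1  1  1  2  2  2  2  3  0  0  0  0  1  1  1  1  2  2  2  2  3  0
G_A(26) = 0.
Stack B, S = {1, 2, 4, 6}:
G(0) = 0
G(1) = mex{0} = 1
G(2) = mex{1,0} = 2
G(3) = mex{2,1} = 0
G(4) = mex{0,2,0} = 1
G(5) = mex{1,0,1} = 2
G(6) = mex{2,1,2,0} = 3
G(7) = mex{3,2,0,1} = 4
G(8) = mex{4,3,1,2} = 0
G(9) = mex{0,4,2,0} = 1
G(10) = mex{1,0,3,1} = 2
G(11) = mex{2,1,4,2} = 0
G(12) = mex{0,2,0,3} = 1
G(13) = mex{1,0,1,4} = 2
G(14) = mex{2,1,2,0} = 3
G(15) = mex{3,2,0,1} = 4
G(16) = mex{4,3,1,2} = 0
G(17) = mex{0,4,2,0} = 1
G(18) = mex{1,0,3,1} = 2
G(19) = mex{2,1,4,2} = 0
G(20) = mex{0,2,0,3} = 1
G(21) = mex{1,0,1,4} = 2
G(22) = mex{2,1,2,0} = 3
G(23) = mex{3,2,0,1} = 4
G(24) = mex{4,3,1,2} = 0
G_B(24) = 0.
Combined Grundy value = 0 ⊕ 0 = 0.
A winning move leaves total XOR = 0, i.e. changes one component's Grundy value g to g ⊕ X where X is the current total.
Stack A: target g' = 0⊕0 = 0, but every legal move changes the Grundy value (mex property), so 0 moves.
Stack B: target g' = 0⊕0 = 0, but every legal move changes the Grundy value (mex property), so 0 moves.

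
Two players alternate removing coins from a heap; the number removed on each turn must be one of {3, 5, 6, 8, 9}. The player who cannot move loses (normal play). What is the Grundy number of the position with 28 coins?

n :  0  1  2  3  4  5  6  7  8  9 10 11 12 13 14 15 16 17 18 19 20 21 22 23 24 25 26 27 28
G :  0  0  0  1  1  1  2  2  2  3  3  3  0  0  0  1  1  1  2  2  2  3  3  3  0  0  0  1  1

1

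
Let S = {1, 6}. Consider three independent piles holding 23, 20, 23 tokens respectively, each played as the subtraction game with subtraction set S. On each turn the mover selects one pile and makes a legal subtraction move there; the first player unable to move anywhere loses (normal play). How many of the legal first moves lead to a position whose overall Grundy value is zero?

All piles use S = {1, 6}:
G(0) = 0
G(1) = mex{0} = 1
G(2) = mex{1} = 0
G(3) = mex{0} = 1
G(4) = mex{1} = 0
G(5) = mex{0} = 1
G(6) = mex{1,0} = 2
G(7) = mex{2,1} = 0
G(8) = mex{0,0} = 1
G(9) = mex{1,1} = 0
G(10) = mex{0,0} = 1
G(11) = mex{1,1} = 0
G(12) = mex{0,2} = 1
G(13) = mex{1,0} = 2
G(14) = mex{2,1} = 0
G(15) = mex{0,0} = 1
G(16) = mex{1,1} = 0
G(17) = mex{0,0} = 1
G(18) = mex{1,1} = 0
G(19) = mex{0,2} = 1
G(20) = mex{1,0} = 2
G(21) = mex{2,1} = 0
G(22) = mex{0,0} = 1
G(23) = mex{1,1} = 0
Pile A: G(23) = 0.
Pile B: G(20) = 2.
Pile C: G(23) = 0.
Combined Grundy value = 0 ⊕ 2 ⊕ 0 = 2.
A winning move leaves total XOR = 0, i.e. changes one component's Grundy value g to g ⊕ X where X is the current total.
Pile A: need g' = 0⊕2 = 2. Options: 23−1→G=1, 23−6→G=1. Hits: 0.
Pile B: need g' = 2⊕2 = 0. Options: 20−1→G=1, 20−6→G=0. Hits: 1.
Pile C: need g' = 0⊕2 = 2. Options: 23−1→G=1, 23−6→G=1. Hits: 0.

1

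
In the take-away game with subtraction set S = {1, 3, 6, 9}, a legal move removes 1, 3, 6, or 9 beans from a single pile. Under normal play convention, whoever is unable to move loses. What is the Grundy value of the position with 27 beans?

1

n :  0  1  2  3  4  5  6  7  8  9 10 11 12 13 14 15 16 17 18 19 20 21 22 23 24 25 26 27
G :  0  1  0  1  0  1  2  3  2  3  2  3  0  1  0  1  0  1  2  3  2  3  2  3  0  1  0  1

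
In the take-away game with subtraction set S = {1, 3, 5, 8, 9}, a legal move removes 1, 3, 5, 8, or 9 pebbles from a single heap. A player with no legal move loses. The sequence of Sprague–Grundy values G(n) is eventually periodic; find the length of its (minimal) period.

n :  0  1  2  3  4  5  6  7  8  9 10 11 12 13 14 15 16 17 18 19 20 21 22 23 24 25 26 27 28 29 30 31 32 33
G :  0  1  0  1  0  1  0  1  2  3  2  3  2  3  2  3  0  1  0  1  0  1  0  1  2  3  2  3  2  3  2  3  0  1
G(n+16) = G(n) holds for n = 0,…,8 (a full window of length max(S) = 9), so the sequence is purely periodic with period 16.

16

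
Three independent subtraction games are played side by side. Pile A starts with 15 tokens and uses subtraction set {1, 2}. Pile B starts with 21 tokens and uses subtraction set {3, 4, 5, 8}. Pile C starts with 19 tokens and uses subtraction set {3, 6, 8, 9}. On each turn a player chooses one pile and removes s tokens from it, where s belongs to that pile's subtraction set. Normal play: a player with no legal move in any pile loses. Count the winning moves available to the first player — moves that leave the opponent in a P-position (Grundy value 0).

5

Pile A, S = {1, 2}:
G(0) = 0
G(1) = mex{0} = 1
G(2) = mex{1,0} = 2
G(3) = mex{2,1} = 0
G(4) = mex{0,2} = 1
G(5) = mex{1,0} = 2
G(6) = mex{2,1} = 0
G(7) = mex{0,2} = 1
G(8) = mex{1,0} = 2
G(9) = mex{2,1} = 0
G(10) = mex{0,2} = 1
G(11) = mex{1,0} = 2
G(12) = mex{2,1} = 0
G(13) = mex{0,2} = 1
G(14) = mex{1,0} = 2
G(15) = mex{2,1} = 0
G_A(15) = 0.
Pile B, S = {3, 4, 5, 8}:
G(0) = 0
G(1) = mex{} = 0
G(2) = mex{} = 0
G(3) = mex{0} = 1
G(4) = mex{0,0} = 1
G(5) = mex{0,0,0} = 1
G(6) = mex{1,0,0} = 2
G(7) = mex{1,1,0} = 2
G(8) = mex{1,1,1,0} = 2
G(9) = mex{2,1,1,0} = 3
G(10) = mex{2,2,1,0} = 3
G(11) = mex{2,2,2,1} = 0
G(12) = mex{3,2,2,1} = 0
G(13) = mex{3,3,2,1} = 0
G(14) = mex{0,3,3,2} = 1
G(15) = mex{0,0,3,2} = 1
G(16) = mex{0,0,0,2} = 1
G(17) = mex{1,0,0,3} = 2
G(18) = mex{1,1,0,3} = 2
G(19) = mex{1,1,1,0} = 2
G(20) = mex{2,1,1,0} = 3
G(21) = mex{2,2,1,0} = 3
G_B(21) = 3.
Pile C, S = {3, 6, 8, 9}:
G(0) = 0
G(1) = mex{} = 0
G(2) = mex{} = 0
G(3) = mex{0} = 1
G(4) = mex{0} = 1
G(5) = mex{0} = 1
G(6) = mex{1,0} = 2
G(7) = mex{1,0} = 2
G(8) = mex{1,0,0} = 2
G(9) = mex{2,1,0,0} = 3
G(10) = mex{2,1,0,0} = 3
G(11) = mex{2,1,1,0} = 3
G(12) = mex{3,2,1,1} = 0
G(13) = mex{3,2,1,1} = 0
G(14) = mex{3,2,2,1} = 0
G(15) = mex{0,3,2,2} = 1
G(16) = mex{0,3,2,2} = 1
G(17) = mex{0,3,3,2} = 1
G(18) = mex{1,0,3,3} = 2
G(19) = mex{1,0,3,3} = 2
G_C(19) = 2.
Combined Grundy value = 0 ⊕ 3 ⊕ 2 = 1.
A winning move leaves total XOR = 0, i.e. changes one component's Grundy value g to g ⊕ X where X is the current total.
Pile A: need g' = 0⊕1 = 1. Options: 15−1→G=2, 15−2→G=1. Hits: 1.
Pile B: need g' = 3⊕1 = 2. Options: 21−3→G=2, 21−4→G=2, 21−5→G=1, 21−8→G=0. Hits: 2.
Pile C: need g' = 2⊕1 = 3. Options: 19−3→G=1, 19−6→G=0, 19−8→G=3, 19−9→G=3. Hits: 2.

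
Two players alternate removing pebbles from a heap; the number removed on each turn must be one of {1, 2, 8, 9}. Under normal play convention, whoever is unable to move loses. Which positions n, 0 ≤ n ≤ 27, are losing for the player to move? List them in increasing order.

0, 3, 6, 10, 13, 16, 20, 23, 26

n :  0  1  2  3  4  5  6  7  8  9 10 11 12 13 14 15 16 17 18 19 20 21 22 23 24 25 26 27
G :  0  1  2  0  1  2  0  1  2  3  0  1  2  0  1  2  0  1  2  3  0  1  2  0  1  2  0  1
P-positions are exactly the n with G(n) = 0.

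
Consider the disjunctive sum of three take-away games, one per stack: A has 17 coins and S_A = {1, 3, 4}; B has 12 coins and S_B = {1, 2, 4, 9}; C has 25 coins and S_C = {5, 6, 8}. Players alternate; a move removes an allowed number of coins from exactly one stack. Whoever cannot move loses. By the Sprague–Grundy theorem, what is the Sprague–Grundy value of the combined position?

2

Stack A, S = {1, 3, 4}:
n :  0  1  2  3  4  5  6  7  8  9 10 11 12 13 14 15 16 17
G :  0  1  0  1  2  3  2  0  1  0  1  2  3  2  0  1  0  1
G_A(17) = 1.
Stack B, S = {1, 2, 4, 9}:
G(0) = 0
G(1) = mex{0} = 1
G(2) = mex{1,0} = 2
G(3) = mex{2,1} = 0
G(4) = mex{0,2,0} = 1
G(5) = mex{1,0,1} = 2
G(6) = mex{2,1,2} = 0
G(7) = mex{0,2,0} = 1
G(8) = mex{1,0,1} = 2
G(9) = mex{2,1,2,0} = 3
G(10) = mex{3,2,0,1} = 4
G(11) = mex{4,3,1,2} = 0
G(12) = mex{0,4,2,0} = 1
G_B(12) = 1.
Stack C, S = {5, 6, 8}:
n :  0  1  2  3  4  5  6  7  8  9 10 11 12 13 14 15 16 17 18 19 20 21 22 23 24 25
G :  0  0  0  0  0  1  1  1  1  1  2  2  2  0  0  0  0  0  1  1  1  1  1  2  2  2
G_C(25) = 2.
Combined Grundy value = 1 ⊕ 1 ⊕ 2 = 2.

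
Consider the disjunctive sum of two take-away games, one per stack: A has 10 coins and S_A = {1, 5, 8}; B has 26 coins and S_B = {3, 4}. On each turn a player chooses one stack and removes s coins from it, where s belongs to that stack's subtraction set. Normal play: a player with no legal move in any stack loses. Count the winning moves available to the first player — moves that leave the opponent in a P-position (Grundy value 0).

1

Stack A, S = {1, 5, 8}:
n :  0  1  2  3  4  5  6  7  8  9 10
G :  0  1  0  1  0  1  0  1  2  3  2
G_A(10) = 2.
Stack B, S = {3, 4}:
n :  0  1  2  3  4  5  6  7  8  9 10 11 12 13 14 15 16 17 18 19 20 21 22 23 24 25 26
G :  0  0  0  1  1  1  2  0  0  0  1  1  1  2  0  0  0  1  1  1  2  0  0  0  1  1  1
G_B(26) = 1.
Combined Grundy value = 2 ⊕ 1 = 3.
A winning move leaves total XOR = 0, i.e. changes one component's Grundy value g to g ⊕ X where X is the current total.
Stack A: need g' = 2⊕3 = 1. Options: 10−1→G=3, 10−5→G=1, 10−8→G=0. Hits: 1.
Stack B: need g' = 1⊕3 = 2. Options: 26−3→G=0, 26−4→G=0. Hits: 0.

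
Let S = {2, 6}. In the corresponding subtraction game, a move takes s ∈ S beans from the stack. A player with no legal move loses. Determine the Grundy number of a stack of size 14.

1

G(0) = 0
G(1) = mex{} = 0
G(2) = mex{0} = 1
G(3) = mex{0} = 1
G(4) = mex{1} = 0
G(5) = mex{1} = 0
G(6) = mex{0,0} = 1
G(7) = mex{0,0} = 1
G(8) = mex{1,1} = 0
G(9) = mex{1,1} = 0
G(10) = mex{0,0} = 1
G(11) = mex{0,0} = 1
G(12) = mex{1,1} = 0
G(13) = mex{1,1} = 0
G(14) = mex{0,0} = 1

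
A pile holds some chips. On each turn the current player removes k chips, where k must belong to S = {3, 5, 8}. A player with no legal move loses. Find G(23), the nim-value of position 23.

0

G(0) = 0
G(1) = mex{} = 0
G(2) = mex{} = 0
G(3) = mex{0} = 1
G(4) = mex{0} = 1
G(5) = mex{0,0} = 1
G(6) = mex{1,0} = 2
G(7) = mex{1,0} = 2
G(8) = mex{1,1,0} = 2
G(9) = mex{2,1,0} = 3
G(10) = mex{2,1,0} = 3
G(11) = mex{2,2,1} = 0
G(12) = mex{3,2,1} = 0
G(13) = mex{3,2,1} = 0
G(14) = mex{0,3,2} = 1
G(15) = mex{0,3,2} = 1
G(16) = mex{0,0,2} = 1
G(17) = mex{1,0,3} = 2
G(18) = mex{1,0,3} = 2
G(19) = mex{1,1,0} = 2
G(20) = mex{2,1,0} = 3
G(21) = mex{2,1,0} = 3
G(22) = mex{2,2,1} = 0
G(23) = mex{3,2,1} = 0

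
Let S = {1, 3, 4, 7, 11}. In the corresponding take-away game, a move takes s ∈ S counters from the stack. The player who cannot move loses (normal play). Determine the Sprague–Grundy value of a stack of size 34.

G(0) = 0
G(1) = mex{0} = 1
G(2) = mex{1} = 0
G(3) = mex{0,0} = 1
G(4) = mex{1,1,0} = 2
G(5) = mex{2,0,1} = 3
G(6) = mex{3,1,0} = 2
G(7) = mex{2,2,1,0} = 3
G(8) = mex{3,3,2,1} = 0
G(9) = mex{0,2,3,0} = 1
G(10) = mex{1,3,2,1} = 0
G(11) = mex{0,0,3,2,0} = 1
G(12) = mex{1,1,0,3,1} = 2
G(13) = mex{2,0,1,2,0} = 3
G(14) = mex{3,1,0,3,1} = 2
G(15) = mex{2,2,1,0,2} = 3
G(16) = mex{3,3,2,1,3} = 0
G(17) = mex{0,2,3,0,2} = 1
G(18) = mex{1,3,2,1,3} = 0
G(19) = mex{0,0,3,2,0} = 1
G(20) = mex{1,1,0,3,1} = 2
G(21) = mex{2,0,1,2,0} = 3
G(22) = mex{3,1,0,3,1} = 2
G(23) = mex{2,2,1,0,2} = 3
G(24) = mex{3,3,2,1,3} = 0
G(25) = mex{0,2,3,0,2} = 1
G(26) = mex{1,3,2,1,3} = 0
G(27) = mex{0,0,3,2,0} = 1
G(28) = mex{1,1,0,3,1} = 2
G(29) = mex{2,0,1,2,0} = 3
G(30) = mex{3,1,0,3,1} = 2
G(31) = mex{2,2,1,0,2} = 3
G(32) = mex{3,3,2,1,3} = 0
G(33) = mex{0,2,3,0,2} = 1
G(34) = mex{1,3,2,1,3} = 0

0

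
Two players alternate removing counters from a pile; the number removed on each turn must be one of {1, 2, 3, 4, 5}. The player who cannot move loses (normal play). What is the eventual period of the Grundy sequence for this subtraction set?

6

G(0) = 0
G(1) = mex{0} = 1
G(2) = mex{1,0} = 2
G(3) = mex{2,1,0} = 3
G(4) = mex{3,2,1,0} = 4
G(5) = mex{4,3,2,1,0} = 5
G(6) = mex{5,4,3,2,1} = 0
G(7) = mex{0,5,4,3,2} = 1
G(8) = mex{1,0,5,4,3} = 2
G(9) = mex{2,1,0,5,4} = 3
G(10) = mex{3,2,1,0,5} = 4
G(11) = mex{4,3,2,1,0} = 5
G(12) = mex{5,4,3,2,1} = 0
G(13) = mex{0,5,4,3,2} = 1
G(14) = mex{1,0,5,4,3} = 2
G(n+6) = G(n) holds for n = 0,…,4 (a full window of length max(S) = 5), so the sequence is purely periodic with period 6.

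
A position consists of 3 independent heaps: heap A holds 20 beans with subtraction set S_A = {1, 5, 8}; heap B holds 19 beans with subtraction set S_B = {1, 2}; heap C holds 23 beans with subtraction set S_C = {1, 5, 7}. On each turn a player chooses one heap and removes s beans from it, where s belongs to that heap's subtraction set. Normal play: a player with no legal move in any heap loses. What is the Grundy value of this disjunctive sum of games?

1

Heap A, S = {1, 5, 8}:
n :  0  1  2  3  4  5  6  7  8  9 10 11 12 13 14 15 16 17 18 19 20
G :  0  1  0  1  0  1  0  1  2  3  2  3  2  0  1  0  1  0  1  0  1
G_A(20) = 1.
Heap B, S = {1, 2}:
G(0) = 0
G(1) = mex{0} = 1
G(2) = mex{1,0} = 2
G(3) = mex{2,1} = 0
G(4) = mex{0,2} = 1
G(5) = mex{1,0} = 2
G(6) = mex{2,1} = 0
G(7) = mex{0,2} = 1
G(8) = mex{1,0} = 2
G(9) = mex{2,1} = 0
G(10) = mex{0,2} = 1
G(11) = mex{1,0} = 2
G(12) = mex{2,1} = 0
G(13) = mex{0,2} = 1
G(14) = mex{1,0} = 2
G(15) = mex{2,1} = 0
G(16) = mex{0,2} = 1
G(17) = mex{1,0} = 2
G(18) = mex{2,1} = 0
G(19) = mex{0,2} = 1
G_B(19) = 1.
Heap C, S = {1, 5, 7}:
G(0) = 0
G(1) = mex{0} = 1
G(2) = mex{1} = 0
G(3) = mex{0} = 1
G(4) = mex{1} = 0
G(5) = mex{0,0} = 1
G(6) = mex{1,1} = 0
G(7) = mex{0,0,0} = 1
G(8) = mex{1,1,1} = 0
G(9) = mex{0,0,0} = 1
G(10) = mex{1,1,1} = 0
G(11) = mex{0,0,0} = 1
G(12) = mex{1,1,1} = 0
G(13) = mex{0,0,0} = 1
G(14) = mex{1,1,1} = 0
G(15) = mex{0,0,0} = 1
G(16) = mex{1,1,1} = 0
G(17) = mex{0,0,0} = 1
G(18) = mex{1,1,1} = 0
G(19) = mex{0,0,0} = 1
G(20) = mex{1,1,1} = 0
G(21) = mex{0,0,0} = 1
G(22) = mex{1,1,1} = 0
G(23) = mex{0,0,0} = 1
G_C(23) = 1.
Combined Grundy value = 1 ⊕ 1 ⊕ 1 = 1.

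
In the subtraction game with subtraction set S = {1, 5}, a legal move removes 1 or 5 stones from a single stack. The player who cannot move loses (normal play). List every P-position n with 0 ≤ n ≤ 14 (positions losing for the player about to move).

G(0) = 0
G(1) = mex{0} = 1
G(2) = mex{1} = 0
G(3) = mex{0} = 1
G(4) = mex{1} = 0
G(5) = mex{0,0} = 1
G(6) = mex{1,1} = 0
G(7) = mex{0,0} = 1
G(8) = mex{1,1} = 0
G(9) = mex{0,0} = 1
G(10) = mex{1,1} = 0
G(11) = mex{0,0} = 1
G(12) = mex{1,1} = 0
G(13) = mex{0,0} = 1
G(14) = mex{1,1} = 0
P-positions are exactly the n with G(n) = 0.

0, 2, 4, 6, 8, 10, 12, 14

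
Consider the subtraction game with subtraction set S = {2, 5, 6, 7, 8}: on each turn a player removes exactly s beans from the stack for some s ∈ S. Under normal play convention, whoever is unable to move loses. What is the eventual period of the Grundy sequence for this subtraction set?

13

n :  0  1  2  3  4  5  6  7  8  9 10 11 12 13 14 15 16 17 18 19 20 21 22 23 24 25 26 27
G :  0  0  1  1  0  2  1  3  2  2  3  3  4  0  0  1  1  0  2  1  3  2  2  3  3  4  0  0
G(n+13) = G(n) holds for n = 0,…,7 (a full window of length max(S) = 8), so the sequence is purely periodic with period 13.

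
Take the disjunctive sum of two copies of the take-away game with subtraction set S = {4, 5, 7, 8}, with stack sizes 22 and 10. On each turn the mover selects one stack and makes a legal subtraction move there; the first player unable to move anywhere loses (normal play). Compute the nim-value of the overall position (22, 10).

All stacks use S = {4, 5, 7, 8}:
n :  0  1  2  3  4  5  6  7  8  9 10 11 12 13 14 15 16 17 18 19 20 21 22
G :  0  0  0  0  1  1  1  1  2  2  2  2  0  0  0  0  1  1  1  1  2  2  2
Stack A: G(22) = 2.
Stack B: G(10) = 2.
Combined Grundy value = 2 ⊕ 2 = 0.

0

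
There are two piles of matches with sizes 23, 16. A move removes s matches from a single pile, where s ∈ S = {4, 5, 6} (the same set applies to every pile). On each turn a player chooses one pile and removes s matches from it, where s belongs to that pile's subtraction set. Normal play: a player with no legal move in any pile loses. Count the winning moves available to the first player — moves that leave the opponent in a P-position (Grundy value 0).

All piles use S = {4, 5, 6}:
G(0) = 0
G(1) = mex{} = 0
G(2) = mex{} = 0
G(3) = mex{} = 0
G(4) = mex{0} = 1
G(5) = mex{0,0} = 1
G(6) = mex{0,0,0} = 1
G(7) = mex{0,0,0} = 1
G(8) = mex{1,0,0} = 2
G(9) = mex{1,1,0} = 2
G(10) = mex{1,1,1} = 0
G(11) = mex{1,1,1} = 0
G(12) = mex{2,1,1} = 0
G(13) = mex{2,2,1} = 0
G(14) = mex{0,2,2} = 1
G(15) = mex{0,0,2} = 1
G(16) = mex{0,0,0} = 1
G(17) = mex{0,0,0} = 1
G(18) = mex{1,0,0} = 2
G(19) = mex{1,1,0} = 2
G(20) = mex{1,1,1} = 0
G(21) = mex{1,1,1} = 0
G(22) = mex{2,1,1} = 0
G(23) = mex{2,2,1} = 0
Pile A: G(23) = 0.
Pile B: G(16) = 1.
Combined Grundy value = 0 ⊕ 1 = 1.
A winning move leaves total XOR = 0, i.e. changes one component's Grundy value g to g ⊕ X where X is the current total.
Pile A: need g' = 0⊕1 = 1. Options: 23−4→G=2, 23−5→G=2, 23−6→G=1. Hits: 1.
Pile B: need g' = 1⊕1 = 0. Options: 16−4→G=0, 16−5→G=0, 16−6→G=0. Hits: 3.

4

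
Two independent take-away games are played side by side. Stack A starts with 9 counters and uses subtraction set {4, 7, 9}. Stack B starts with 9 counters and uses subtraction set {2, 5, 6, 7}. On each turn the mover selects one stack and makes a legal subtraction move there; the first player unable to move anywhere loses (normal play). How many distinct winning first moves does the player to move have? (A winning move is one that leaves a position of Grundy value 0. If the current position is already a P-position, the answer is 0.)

0

Stack A, S = {4, 7, 9}:
G(0) = 0
G(1) = mex{} = 0
G(2) = mex{} = 0
G(3) = mex{} = 0
G(4) = mex{0} = 1
G(5) = mex{0} = 1
G(6) = mex{0} = 1
G(7) = mex{0,0} = 1
G(8) = mex{1,0} = 2
G(9) = mex{1,0,0} = 2
G_A(9) = 2.
Stack B, S = {2, 5, 6, 7}:
G(0) = 0
G(1) = mex{} = 0
G(2) = mex{0} = 1
G(3) = mex{0} = 1
G(4) = mex{1} = 0
G(5) = mex{1,0} = 2
G(6) = mex{0,0,0} = 1
G(7) = mex{2,1,0,0} = 3
G(8) = mex{1,1,1,0} = 2
G(9) = mex{3,0,1,1} = 2
G_B(9) = 2.
Combined Grundy value = 2 ⊕ 2 = 0.
A winning move leaves total XOR = 0, i.e. changes one component's Grundy value g to g ⊕ X where X is the current total.
Stack A: target g' = 2⊕0 = 2, but every legal move changes the Grundy value (mex property), so 0 moves.
Stack B: target g' = 2⊕0 = 2, but every legal move changes the Grundy value (mex property), so 0 moves.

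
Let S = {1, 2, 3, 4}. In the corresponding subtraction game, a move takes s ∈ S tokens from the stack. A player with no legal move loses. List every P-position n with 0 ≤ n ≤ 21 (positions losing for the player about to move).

n :  0  1  2  3  4  5  6  7  8  9 10 11 12 13 14 15 16 17 18 19 20 21
G :  0  1  2  3  4  0  1  2  3  4  0  1  2  3  4  0  1  2  3  4  0  1
P-positions are exactly the n with G(n) = 0.

0, 5, 10, 15, 20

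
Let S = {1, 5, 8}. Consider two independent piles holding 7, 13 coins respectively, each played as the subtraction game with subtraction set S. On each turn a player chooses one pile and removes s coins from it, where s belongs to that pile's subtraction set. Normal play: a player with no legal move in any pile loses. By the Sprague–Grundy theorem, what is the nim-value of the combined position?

All piles use S = {1, 5, 8}:
n :  0  1  2  3  4  5  6  7  8  9 10 11 12 13
G :  0  1  0  1  0  1  0  1  2  3  2  3  2  0
Pile A: G(7) = 1.
Pile B: G(13) = 0.
Combined Grundy value = 1 ⊕ 0 = 1.

1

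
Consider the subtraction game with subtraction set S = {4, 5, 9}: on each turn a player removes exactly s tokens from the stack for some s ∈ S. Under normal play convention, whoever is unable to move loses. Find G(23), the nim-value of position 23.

2

n :  0  1  2  3  4  5  6  7  8  9 10 11 12 13 14 15 16 17 18 19 20 21 22 23
G :  0  0  0  0  1  1  1  1  2  2  2  2  3  0  0  0  0  1  1  1  1  2  2  2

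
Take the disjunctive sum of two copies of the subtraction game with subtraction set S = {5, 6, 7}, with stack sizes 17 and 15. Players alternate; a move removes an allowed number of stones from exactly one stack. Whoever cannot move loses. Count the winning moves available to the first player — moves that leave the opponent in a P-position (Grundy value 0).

All stacks use S = {5, 6, 7}:
G(0) = 0
G(1) = mex{} = 0
G(2) = mex{} = 0
G(3) = mex{} = 0
G(4) = mex{} = 0
G(5) = mex{0} = 1
G(6) = mex{0,0} = 1
G(7) = mex{0,0,0} = 1
G(8) = mex{0,0,0} = 1
G(9) = mex{0,0,0} = 1
G(10) = mex{1,0,0} = 2
G(11) = mex{1,1,0} = 2
G(12) = mex{1,1,1} = 0
G(13) = mex{1,1,1} = 0
G(14) = mex{1,1,1} = 0
G(15) = mex{2,1,1} = 0
G(16) = mex{2,2,1} = 0
G(17) = mex{0,2,2} = 1
Stack A: G(17) = 1.
Stack B: G(15) = 0.
Combined Grundy value = 1 ⊕ 0 = 1.
A winning move leaves total XOR = 0, i.e. changes one component's Grundy value g to g ⊕ X where X is the current total.
Stack A: need g' = 1⊕1 = 0. Options: 17−5→G=0, 17−6→G=2, 17−7→G=2. Hits: 1.
Stack B: need g' = 0⊕1 = 1. Options: 15−5→G=2, 15−6→G=1, 15−7→G=1. Hits: 2.

3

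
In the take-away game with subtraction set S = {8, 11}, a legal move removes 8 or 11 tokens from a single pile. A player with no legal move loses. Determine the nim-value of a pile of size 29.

G(0) = 0
G(1) = mex{} = 0
G(2) = mex{} = 0
G(3) = mex{} = 0
G(4) = mex{} = 0
G(5) = mex{} = 0
G(6) = mex{} = 0
G(7) = mex{} = 0
G(8) = mex{0} = 1
G(9) = mex{0} = 1
G(10) = mex{0} = 1
G(11) = mex{0,0} = 1
G(12) = mex{0,0} = 1
G(13) = mex{0,0} = 1
G(14) = mex{0,0} = 1
G(15) = mex{0,0} = 1
G(16) = mex{1,0} = 2
G(17) = mex{1,0} = 2
G(18) = mex{1,0} = 2
G(19) = mex{1,1} = 0
G(20) = mex{1,1} = 0
G(21) = mex{1,1} = 0
G(22) = mex{1,1} = 0
G(23) = mex{1,1} = 0
G(24) = mex{2,1} = 0
G(25) = mex{2,1} = 0
G(26) = mex{2,1} = 0
G(27) = mex{0,2} = 1
G(28) = mex{0,2} = 1
G(29) = mex{0,2} = 1

1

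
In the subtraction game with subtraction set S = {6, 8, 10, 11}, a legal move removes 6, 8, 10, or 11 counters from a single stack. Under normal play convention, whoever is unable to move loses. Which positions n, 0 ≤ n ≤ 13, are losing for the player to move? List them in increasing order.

G(0) = 0
G(1) = mex{} = 0
G(2) = mex{} = 0
G(3) = mex{} = 0
G(4) = mex{} = 0
G(5) = mex{} = 0
G(6) = mex{0} = 1
G(7) = mex{0} = 1
G(8) = mex{0,0} = 1
G(9) = mex{0,0} = 1
G(10) = mex{0,0,0} = 1
G(11) = mex{0,0,0,0} = 1
G(12) = mex{1,0,0,0} = 2
G(13) = mex{1,0,0,0} = 2
P-positions are exactly the n with G(n) = 0.

0, 1, 2, 3, 4, 5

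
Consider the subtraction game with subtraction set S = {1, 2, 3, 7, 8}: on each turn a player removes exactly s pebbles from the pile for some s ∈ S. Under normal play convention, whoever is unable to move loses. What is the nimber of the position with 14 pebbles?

1

G(0) = 0
G(1) = mex{0} = 1
G(2) = mex{1,0} = 2
G(3) = mex{2,1,0} = 3
G(4) = mex{3,2,1} = 0
G(5) = mex{0,3,2} = 1
G(6) = mex{1,0,3} = 2
G(7) = mex{2,1,0,0} = 3
G(8) = mex{3,2,1,1,0} = 4
G(9) = mex{4,3,2,2,1} = 0
G(10) = mex{0,4,3,3,2} = 1
G(11) = mex{1,0,4,0,3} = 2
G(12) = mex{2,1,0,1,0} = 3
G(13) = mex{3,2,1,2,1} = 0
G(14) = mex{0,3,2,3,2} = 1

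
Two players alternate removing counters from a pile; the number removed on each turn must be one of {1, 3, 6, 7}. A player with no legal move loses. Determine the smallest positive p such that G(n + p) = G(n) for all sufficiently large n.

n :  0  1  2  3  4  5  6  7  8  9 10 11 12 13 14 15 16 17 18 19 20 21 22 23 24 25
G :  0  1  0  1  0  1  2  3  2  3  2  3  0  1  0  1  0  1  2  3  2  3  2  3  0  1
G(n+12) = G(n) holds for n = 0,…,6 (a full window of length max(S) = 7), so the sequence is purely periodic with period 12.

12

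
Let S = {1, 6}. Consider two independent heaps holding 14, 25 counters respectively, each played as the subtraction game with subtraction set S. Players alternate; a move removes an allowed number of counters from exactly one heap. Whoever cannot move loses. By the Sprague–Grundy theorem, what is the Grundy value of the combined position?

All heaps use S = {1, 6}:
G(0) = 0
G(1) = mex{0} = 1
G(2) = mex{1} = 0
G(3) = mex{0} = 1
G(4) = mex{1} = 0
G(5) = mex{0} = 1
G(6) = mex{1,0} = 2
G(7) = mex{2,1} = 0
G(8) = mex{0,0} = 1
G(9) = mex{1,1} = 0
G(10) = mex{0,0} = 1
G(11) = mex{1,1} = 0
G(12) = mex{0,2} = 1
G(13) = mex{1,0} = 2
G(14) = mex{2,1} = 0
G(15) = mex{0,0} = 1
G(16) = mex{1,1} = 0
G(17) = mex{0,0} = 1
G(18) = mex{1,1} = 0
G(19) = mex{0,2} = 1
G(20) = mex{1,0} = 2
G(21) = mex{2,1} = 0
G(22) = mex{0,0} = 1
G(23) = mex{1,1} = 0
G(24) = mex{0,0} = 1
G(25) = mex{1,1} = 0
Heap A: G(14) = 0.
Heap B: G(25) = 0.
Combined Grundy value = 0 ⊕ 0 = 0.

0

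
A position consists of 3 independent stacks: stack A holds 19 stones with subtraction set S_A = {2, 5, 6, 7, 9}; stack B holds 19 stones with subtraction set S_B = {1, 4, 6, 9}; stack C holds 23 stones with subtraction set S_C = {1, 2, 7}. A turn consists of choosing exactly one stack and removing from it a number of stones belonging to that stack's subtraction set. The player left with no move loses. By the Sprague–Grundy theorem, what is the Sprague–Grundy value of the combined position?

Stack A, S = {2, 5, 6, 7, 9}:
G(0) = 0
G(1) = mex{} = 0
G(2) = mex{0} = 1
G(3) = mex{0} = 1
G(4) = mex{1} = 0
G(5) = mex{1,0} = 2
G(6) = mex{0,0,0} = 1
G(7) = mex{2,1,0,0} = 3
G(8) = mex{1,1,1,0} = 2
G(9) = mex{3,0,1,1,0} = 2
G(10) = mex{2,2,0,1,0} = 3
G(11) = mex{2,1,2,0,1} = 3
G(12) = mex{3,3,1,2,1} = 0
G(13) = mex{3,2,3,1,0} = 4
G(14) = mex{0,2,2,3,2} = 1
G(15) = mex{4,3,2,2,1} = 0
G(16) = mex{1,3,3,2,3} = 0
G(17) = mex{0,0,3,3,2} = 1
G(18) = mex{0,4,0,3,2} = 1
G(19) = mex{1,1,4,0,3} = 2
G_A(19) = 2.
Stack B, S = {1, 4, 6, 9}:
n :  0  1  2  3  4  5  6  7  8  9 10 11 12 13 14 15 16 17 18 19
G :  0  1  0  1  2  0  1  0  1  2  0  1  0  1  2  0  1  0  1  2
G_B(19) = 2.
Stack C, S = {1, 2, 7}:
n :  0  1  2  3  4  5  6  7  8  9 10 11 12 13 14 15 16 17 18 19 20 21 22 23
G :  0  1  2  0  1  2  0  1  2  0  1  2  0  1  2  0  1  2  0  1  2  0  1  2
G_C(23) = 2.
Combined Grundy value = 2 ⊕ 2 ⊕ 2 = 2.

2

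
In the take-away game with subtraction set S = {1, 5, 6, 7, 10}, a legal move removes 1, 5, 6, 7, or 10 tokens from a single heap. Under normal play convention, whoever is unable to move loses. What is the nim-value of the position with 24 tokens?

n :  0  1  2  3  4  5  6  7  8  9 10 11 12 13 14 15 16 17 18 19 20 21 22 23 24
G :  0  1  0  1  0  1  2  3  2  3  2  3  4  0  1  0  1  0  1  2  3  2  3  2  3

3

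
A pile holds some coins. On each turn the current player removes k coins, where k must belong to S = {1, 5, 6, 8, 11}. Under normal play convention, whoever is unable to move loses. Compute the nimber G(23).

G(0) = 0
G(1) = mex{0} = 1
G(2) = mex{1} = 0
G(3) = mex{0} = 1
G(4) = mex{1} = 0
G(5) = mex{0,0} = 1
G(6) = mex{1,1,0} = 2
G(7) = mex{2,0,1} = 3
G(8) = mex{3,1,0,0} = 2
G(9) = mex{2,0,1,1} = 3
G(10) = mex{3,1,0,0} = 2
G(11) = mex{2,2,1,1,0} = 3
G(12) = mex{3,3,2,0,1} = 4
G(13) = mex{4,2,3,1,0} = 5
G(14) = mex{5,3,2,2,1} = 0
G(15) = mex{0,2,3,3,0} = 1
G(16) = mex{1,3,2,2,1} = 0
G(17) = mex{0,4,3,3,2} = 1
G(18) = mex{1,5,4,2,3} = 0
G(19) = mex{0,0,5,3,2} = 1
G(20) = mex{1,1,0,4,3} = 2
G(21) = mex{2,0,1,5,2} = 3
G(22) = mex{3,1,0,0,3} = 2
G(23) = mex{2,0,1,1,4} = 3

3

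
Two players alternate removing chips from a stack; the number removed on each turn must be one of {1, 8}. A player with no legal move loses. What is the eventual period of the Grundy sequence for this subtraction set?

9

n :  0  1  2  3  4  5  6  7  8  9 10 11 12 13 14 15 16 17 18 19
G :  0  1  0  1  0  1  0  1  2  0  1  0  1  0  1  0  1  2  0  1
G(n+9) = G(n) holds for n = 0,…,7 (a full window of length max(S) = 8), so the sequence is purely periodic with period 9.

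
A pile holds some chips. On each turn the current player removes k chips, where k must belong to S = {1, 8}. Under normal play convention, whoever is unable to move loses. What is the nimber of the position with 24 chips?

G(0) = 0
G(1) = mex{0} = 1
G(2) = mex{1} = 0
G(3) = mex{0} = 1
G(4) = mex{1} = 0
G(5) = mex{0} = 1
G(6) = mex{1} = 0
G(7) = mex{0} = 1
G(8) = mex{1,0} = 2
G(9) = mex{2,1} = 0
G(10) = mex{0,0} = 1
G(11) = mex{1,1} = 0
G(12) = mex{0,0} = 1
G(13) = mex{1,1} = 0
G(14) = mex{0,0} = 1
G(15) = mex{1,1} = 0
G(16) = mex{0,2} = 1
G(17) = mex{1,0} = 2
G(18) = mex{2,1} = 0
G(19) = mex{0,0} = 1
G(20) = mex{1,1} = 0
G(21) = mex{0,0} = 1
G(22) = mex{1,1} = 0
G(23) = mex{0,0} = 1
G(24) = mex{1,1} = 0

0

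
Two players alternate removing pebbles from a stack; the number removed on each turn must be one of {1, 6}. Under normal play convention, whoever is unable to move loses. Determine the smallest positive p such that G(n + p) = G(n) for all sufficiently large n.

G(0) = 0
G(1) = mex{0} = 1
G(2) = mex{1} = 0
G(3) = mex{0} = 1
G(4) = mex{1} = 0
G(5) = mex{0} = 1
G(6) = mex{1,0} = 2
G(7) = mex{2,1} = 0
G(8) = mex{0,0} = 1
G(9) = mex{1,1} = 0
G(10) = mex{0,0} = 1
G(11) = mex{1,1} = 0
G(12) = mex{0,2} = 1
G(13) = mex{1,0} = 2
G(14) = mex{2,1} = 0
G(15) = mex{0,0} = 1
G(n+7) = G(n) holds for n = 0,…,5 (a full window of length max(S) = 6), so the sequence is purely periodic with period 7.

7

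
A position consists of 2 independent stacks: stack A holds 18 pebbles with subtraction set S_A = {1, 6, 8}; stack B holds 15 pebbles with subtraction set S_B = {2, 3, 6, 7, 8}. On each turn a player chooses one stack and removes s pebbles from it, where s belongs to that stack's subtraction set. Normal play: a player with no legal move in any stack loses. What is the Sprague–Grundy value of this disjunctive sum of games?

Stack A, S = {1, 6, 8}:
n :  0  1  2  3  4  5  6  7  8  9 10 11 12 13 14 15 16 17 18
G :  0  1  0  1  0  1  2  0  1  0  1  0  1  2  0  1  0  1  0
G_A(18) = 0.
Stack B, S = {2, 3, 6, 7, 8}:
G(0) = 0
G(1) = mex{} = 0
G(2) = mex{0} = 1
G(3) = mex{0,0} = 1
G(4) = mex{1,0} = 2
G(5) = mex{1,1} = 0
G(6) = mex{2,1,0} = 3
G(7) = mex{0,2,0,0} = 1
G(8) = mex{3,0,1,0,0} = 2
G(9) = mex{1,3,1,1,0} = 2
G(10) = mex{2,1,2,1,1} = 0
G(11) = mex{2,2,0,2,1} = 3
G(12) = mex{0,2,3,0,2} = 1
G(13) = mex{3,0,1,3,0} = 2
G(14) = mex{1,3,2,1,3} = 0
G(15) = mex{2,1,2,2,1} = 0
G_B(15) = 0.
Combined Grundy value = 0 ⊕ 0 = 0.

0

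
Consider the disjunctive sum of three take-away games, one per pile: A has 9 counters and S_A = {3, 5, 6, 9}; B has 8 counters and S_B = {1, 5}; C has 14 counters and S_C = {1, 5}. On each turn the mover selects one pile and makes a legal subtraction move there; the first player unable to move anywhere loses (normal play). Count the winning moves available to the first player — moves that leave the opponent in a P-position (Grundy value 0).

1

Pile A, S = {3, 5, 6, 9}:
G(0) = 0
G(1) = mex{} = 0
G(2) = mex{} = 0
G(3) = mex{0} = 1
G(4) = mex{0} = 1
G(5) = mex{0,0} = 1
G(6) = mex{1,0,0} = 2
G(7) = mex{1,0,0} = 2
G(8) = mex{1,1,0} = 2
G(9) = mex{2,1,1,0} = 3
G_A(9) = 3.
Pile B, S = {1, 5}:
G(0) = 0
G(1) = mex{0} = 1
G(2) = mex{1} = 0
G(3) = mex{0} = 1
G(4) = mex{1} = 0
G(5) = mex{0,0} = 1
G(6) = mex{1,1} = 0
G(7) = mex{0,0} = 1
G(8) = mex{1,1} = 0
G_B(8) = 0.
Pile C, S = {1, 5}:
n :  0  1  2  3  4  5  6  7  8  9 10 11 12 13 14
G :  0  1  0  1  0  1  0  1  0  1  0  1  0  1  0
G_C(14) = 0.
Combined Grundy value = 3 ⊕ 0 ⊕ 0 = 3.
A winning move leaves total XOR = 0, i.e. changes one component's Grundy value g to g ⊕ X where X is the current total.
Pile A: need g' = 3⊕3 = 0. Options: 9−3→G=2, 9−5→G=1, 9−6→G=1, 9−9→G=0. Hits: 1.
Pile B: need g' = 0⊕3 = 3. Options: 8−1→G=1, 8−5→G=1. Hits: 0.
Pile C: need g' = 0⊕3 = 3. Options: 14−1→G=1, 14−5→G=1. Hits: 0.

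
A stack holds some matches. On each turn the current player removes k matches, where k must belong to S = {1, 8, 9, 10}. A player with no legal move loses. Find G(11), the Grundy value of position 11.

3

n :  0  1  2  3  4  5  6  7  8  9 10 11
G :  0  1  0  1  0  1  0  1  2  3  2  3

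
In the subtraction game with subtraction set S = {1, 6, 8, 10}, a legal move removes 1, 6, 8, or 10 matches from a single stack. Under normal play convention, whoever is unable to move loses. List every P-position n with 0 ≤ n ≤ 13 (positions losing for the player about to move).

0, 2, 4, 7, 9, 11

G(0) = 0
G(1) = mex{0} = 1
G(2) = mex{1} = 0
G(3) = mex{0} = 1
G(4) = mex{1} = 0
G(5) = mex{0} = 1
G(6) = mex{1,0} = 2
G(7) = mex{2,1} = 0
G(8) = mex{0,0,0} = 1
G(9) = mex{1,1,1} = 0
G(10) = mex{0,0,0,0} = 1
G(11) = mex{1,1,1,1} = 0
G(12) = mex{0,2,0,0} = 1
G(13) = mex{1,0,1,1} = 2
P-positions are exactly the n with G(n) = 0.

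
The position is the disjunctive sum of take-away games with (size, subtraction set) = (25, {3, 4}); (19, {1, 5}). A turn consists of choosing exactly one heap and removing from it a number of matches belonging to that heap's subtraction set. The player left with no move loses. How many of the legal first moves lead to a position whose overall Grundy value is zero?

0

Heap A, S = {3, 4}:
G(0) = 0
G(1) = mex{} = 0
G(2) = mex{} = 0
G(3) = mex{0} = 1
G(4) = mex{0,0} = 1
G(5) = mex{0,0} = 1
G(6) = mex{1,0} = 2
G(7) = mex{1,1} = 0
G(8) = mex{1,1} = 0
G(9) = mex{2,1} = 0
G(10) = mex{0,2} = 1
G(11) = mex{0,0} = 1
G(12) = mex{0,0} = 1
G(13) = mex{1,0} = 2
G(14) = mex{1,1} = 0
G(15) = mex{1,1} = 0
G(16) = mex{2,1} = 0
G(17) = mex{0,2} = 1
G(18) = mex{0,0} = 1
G(19) = mex{0,0} = 1
G(20) = mex{1,0} = 2
G(21) = mex{1,1} = 0
G(22) = mex{1,1} = 0
G(23) = mex{2,1} = 0
G(24) = mex{0,2} = 1
G(25) = mex{0,0} = 1
G_A(25) = 1.
Heap B, S = {1, 5}:
G(0) = 0
G(1) = mex{0} = 1
G(2) = mex{1} = 0
G(3) = mex{0} = 1
G(4) = mex{1} = 0
G(5) = mex{0,0} = 1
G(6) = mex{1,1} = 0
G(7) = mex{0,0} = 1
G(8) = mex{1,1} = 0
G(9) = mex{0,0} = 1
G(10) = mex{1,1} = 0
G(11) = mex{0,0} = 1
G(12) = mex{1,1} = 0
G(13) = mex{0,0} = 1
G(14) = mex{1,1} = 0
G(15) = mex{0,0} = 1
G(16) = mex{1,1} = 0
G(17) = mex{0,0} = 1
G(18) = mex{1,1} = 0
G(19) = mex{0,0} = 1
G_B(19) = 1.
Combined Grundy value = 1 ⊕ 1 = 0.
A winning move leaves total XOR = 0, i.e. changes one component's Grundy value g to g ⊕ X where X is the current total.
Heap A: target g' = 1⊕0 = 1, but every legal move changes the Grundy value (mex property), so 0 moves.
Heap B: target g' = 1⊕0 = 1, but every legal move changes the Grundy value (mex property), so 0 moves.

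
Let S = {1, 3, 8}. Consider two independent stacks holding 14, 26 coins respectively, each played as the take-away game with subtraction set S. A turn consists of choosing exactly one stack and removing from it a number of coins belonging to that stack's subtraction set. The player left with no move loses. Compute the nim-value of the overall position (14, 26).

All stacks use S = {1, 3, 8}:
n :  0  1  2  3  4  5  6  7  8  9 10 11 12 13 14 15 16 17 18 19 20 21 22 23 24 25 26
G :  0  1  0  1  0  1  0  1  2  3  2  0  1  0  1  0  1  0  1  2  3  2  0  1  0  1  0
Stack A: G(14) = 1.
Stack B: G(26) = 0.
Combined Grundy value = 1 ⊕ 0 = 1.

1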